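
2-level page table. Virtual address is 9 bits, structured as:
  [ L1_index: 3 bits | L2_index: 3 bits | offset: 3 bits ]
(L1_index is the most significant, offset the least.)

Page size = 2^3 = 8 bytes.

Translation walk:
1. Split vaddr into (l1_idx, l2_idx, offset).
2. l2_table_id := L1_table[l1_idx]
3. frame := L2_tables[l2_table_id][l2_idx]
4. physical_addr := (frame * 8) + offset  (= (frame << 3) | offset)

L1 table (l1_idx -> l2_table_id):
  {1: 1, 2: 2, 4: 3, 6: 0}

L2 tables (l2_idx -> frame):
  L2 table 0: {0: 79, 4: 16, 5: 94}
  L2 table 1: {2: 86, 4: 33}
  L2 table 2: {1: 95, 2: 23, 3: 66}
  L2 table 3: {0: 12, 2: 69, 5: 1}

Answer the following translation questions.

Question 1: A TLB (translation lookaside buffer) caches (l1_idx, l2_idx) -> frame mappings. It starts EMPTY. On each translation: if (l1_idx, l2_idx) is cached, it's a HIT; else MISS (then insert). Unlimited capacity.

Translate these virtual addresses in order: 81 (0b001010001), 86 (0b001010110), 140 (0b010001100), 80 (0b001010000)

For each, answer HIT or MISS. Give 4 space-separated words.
Answer: MISS HIT MISS HIT

Derivation:
vaddr=81: (1,2) not in TLB -> MISS, insert
vaddr=86: (1,2) in TLB -> HIT
vaddr=140: (2,1) not in TLB -> MISS, insert
vaddr=80: (1,2) in TLB -> HIT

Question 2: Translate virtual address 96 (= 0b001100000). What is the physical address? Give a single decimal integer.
Answer: 264

Derivation:
vaddr = 96 = 0b001100000
Split: l1_idx=1, l2_idx=4, offset=0
L1[1] = 1
L2[1][4] = 33
paddr = 33 * 8 + 0 = 264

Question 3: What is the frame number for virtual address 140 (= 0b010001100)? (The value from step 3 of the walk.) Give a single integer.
Answer: 95

Derivation:
vaddr = 140: l1_idx=2, l2_idx=1
L1[2] = 2; L2[2][1] = 95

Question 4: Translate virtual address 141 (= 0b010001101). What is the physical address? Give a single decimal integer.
vaddr = 141 = 0b010001101
Split: l1_idx=2, l2_idx=1, offset=5
L1[2] = 2
L2[2][1] = 95
paddr = 95 * 8 + 5 = 765

Answer: 765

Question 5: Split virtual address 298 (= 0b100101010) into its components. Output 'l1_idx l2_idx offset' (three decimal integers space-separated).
vaddr = 298 = 0b100101010
  top 3 bits -> l1_idx = 4
  next 3 bits -> l2_idx = 5
  bottom 3 bits -> offset = 2

Answer: 4 5 2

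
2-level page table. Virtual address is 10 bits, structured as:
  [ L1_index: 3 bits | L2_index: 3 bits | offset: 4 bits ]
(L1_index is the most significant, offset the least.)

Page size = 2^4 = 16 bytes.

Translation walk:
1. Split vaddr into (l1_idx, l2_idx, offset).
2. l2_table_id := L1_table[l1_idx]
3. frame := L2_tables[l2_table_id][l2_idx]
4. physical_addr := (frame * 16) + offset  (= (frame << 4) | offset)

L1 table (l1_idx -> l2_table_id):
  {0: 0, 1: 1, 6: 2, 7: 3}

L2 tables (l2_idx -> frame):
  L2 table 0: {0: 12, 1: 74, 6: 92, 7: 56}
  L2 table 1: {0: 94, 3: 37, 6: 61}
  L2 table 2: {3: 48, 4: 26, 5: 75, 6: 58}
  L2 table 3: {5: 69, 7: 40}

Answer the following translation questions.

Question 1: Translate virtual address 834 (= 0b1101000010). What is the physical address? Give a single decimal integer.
vaddr = 834 = 0b1101000010
Split: l1_idx=6, l2_idx=4, offset=2
L1[6] = 2
L2[2][4] = 26
paddr = 26 * 16 + 2 = 418

Answer: 418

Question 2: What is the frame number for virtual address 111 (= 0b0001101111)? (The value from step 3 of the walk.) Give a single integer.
Answer: 92

Derivation:
vaddr = 111: l1_idx=0, l2_idx=6
L1[0] = 0; L2[0][6] = 92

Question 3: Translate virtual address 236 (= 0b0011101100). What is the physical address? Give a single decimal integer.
Answer: 988

Derivation:
vaddr = 236 = 0b0011101100
Split: l1_idx=1, l2_idx=6, offset=12
L1[1] = 1
L2[1][6] = 61
paddr = 61 * 16 + 12 = 988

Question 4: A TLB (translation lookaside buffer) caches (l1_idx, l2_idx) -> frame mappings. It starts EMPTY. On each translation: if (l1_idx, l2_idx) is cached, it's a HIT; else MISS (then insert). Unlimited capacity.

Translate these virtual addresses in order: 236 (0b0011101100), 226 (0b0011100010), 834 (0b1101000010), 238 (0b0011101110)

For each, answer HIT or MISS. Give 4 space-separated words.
vaddr=236: (1,6) not in TLB -> MISS, insert
vaddr=226: (1,6) in TLB -> HIT
vaddr=834: (6,4) not in TLB -> MISS, insert
vaddr=238: (1,6) in TLB -> HIT

Answer: MISS HIT MISS HIT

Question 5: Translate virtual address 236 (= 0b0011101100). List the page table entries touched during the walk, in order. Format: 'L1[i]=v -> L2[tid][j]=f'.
Answer: L1[1]=1 -> L2[1][6]=61

Derivation:
vaddr = 236 = 0b0011101100
Split: l1_idx=1, l2_idx=6, offset=12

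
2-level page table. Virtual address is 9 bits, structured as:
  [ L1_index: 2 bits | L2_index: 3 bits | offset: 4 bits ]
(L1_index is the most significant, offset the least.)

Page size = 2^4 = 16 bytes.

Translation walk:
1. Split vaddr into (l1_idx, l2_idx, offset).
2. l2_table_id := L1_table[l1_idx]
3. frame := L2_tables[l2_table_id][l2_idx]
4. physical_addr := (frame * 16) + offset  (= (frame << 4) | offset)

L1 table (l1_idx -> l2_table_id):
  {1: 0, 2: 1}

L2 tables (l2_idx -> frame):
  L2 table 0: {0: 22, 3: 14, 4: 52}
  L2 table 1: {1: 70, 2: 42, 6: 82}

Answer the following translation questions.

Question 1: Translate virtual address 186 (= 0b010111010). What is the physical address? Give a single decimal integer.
vaddr = 186 = 0b010111010
Split: l1_idx=1, l2_idx=3, offset=10
L1[1] = 0
L2[0][3] = 14
paddr = 14 * 16 + 10 = 234

Answer: 234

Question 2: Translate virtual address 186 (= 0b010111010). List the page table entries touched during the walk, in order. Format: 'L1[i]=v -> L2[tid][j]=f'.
Answer: L1[1]=0 -> L2[0][3]=14

Derivation:
vaddr = 186 = 0b010111010
Split: l1_idx=1, l2_idx=3, offset=10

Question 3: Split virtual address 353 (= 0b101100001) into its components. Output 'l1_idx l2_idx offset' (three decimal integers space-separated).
vaddr = 353 = 0b101100001
  top 2 bits -> l1_idx = 2
  next 3 bits -> l2_idx = 6
  bottom 4 bits -> offset = 1

Answer: 2 6 1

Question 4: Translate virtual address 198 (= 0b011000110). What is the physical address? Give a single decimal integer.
Answer: 838

Derivation:
vaddr = 198 = 0b011000110
Split: l1_idx=1, l2_idx=4, offset=6
L1[1] = 0
L2[0][4] = 52
paddr = 52 * 16 + 6 = 838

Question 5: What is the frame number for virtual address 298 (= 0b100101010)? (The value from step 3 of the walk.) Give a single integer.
Answer: 42

Derivation:
vaddr = 298: l1_idx=2, l2_idx=2
L1[2] = 1; L2[1][2] = 42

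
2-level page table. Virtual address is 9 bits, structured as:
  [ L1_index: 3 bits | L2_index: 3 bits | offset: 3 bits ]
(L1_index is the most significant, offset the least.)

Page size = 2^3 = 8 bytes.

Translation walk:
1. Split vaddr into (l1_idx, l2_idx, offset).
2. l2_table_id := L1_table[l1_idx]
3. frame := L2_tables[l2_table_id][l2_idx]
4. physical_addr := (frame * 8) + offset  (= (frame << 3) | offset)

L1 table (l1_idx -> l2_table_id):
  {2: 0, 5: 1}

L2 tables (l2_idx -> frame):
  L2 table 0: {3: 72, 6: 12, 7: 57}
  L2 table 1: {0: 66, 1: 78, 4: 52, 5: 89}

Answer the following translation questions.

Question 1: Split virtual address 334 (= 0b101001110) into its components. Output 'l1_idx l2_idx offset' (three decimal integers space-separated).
vaddr = 334 = 0b101001110
  top 3 bits -> l1_idx = 5
  next 3 bits -> l2_idx = 1
  bottom 3 bits -> offset = 6

Answer: 5 1 6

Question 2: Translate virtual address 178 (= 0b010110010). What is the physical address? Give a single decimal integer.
vaddr = 178 = 0b010110010
Split: l1_idx=2, l2_idx=6, offset=2
L1[2] = 0
L2[0][6] = 12
paddr = 12 * 8 + 2 = 98

Answer: 98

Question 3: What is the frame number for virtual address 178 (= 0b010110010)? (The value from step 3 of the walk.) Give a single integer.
Answer: 12

Derivation:
vaddr = 178: l1_idx=2, l2_idx=6
L1[2] = 0; L2[0][6] = 12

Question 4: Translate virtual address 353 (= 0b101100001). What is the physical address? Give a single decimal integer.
Answer: 417

Derivation:
vaddr = 353 = 0b101100001
Split: l1_idx=5, l2_idx=4, offset=1
L1[5] = 1
L2[1][4] = 52
paddr = 52 * 8 + 1 = 417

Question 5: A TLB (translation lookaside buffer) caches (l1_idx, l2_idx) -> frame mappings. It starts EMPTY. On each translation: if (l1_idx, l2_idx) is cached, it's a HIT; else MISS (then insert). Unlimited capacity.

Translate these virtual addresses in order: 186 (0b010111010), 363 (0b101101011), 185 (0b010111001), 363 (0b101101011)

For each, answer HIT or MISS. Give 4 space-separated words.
vaddr=186: (2,7) not in TLB -> MISS, insert
vaddr=363: (5,5) not in TLB -> MISS, insert
vaddr=185: (2,7) in TLB -> HIT
vaddr=363: (5,5) in TLB -> HIT

Answer: MISS MISS HIT HIT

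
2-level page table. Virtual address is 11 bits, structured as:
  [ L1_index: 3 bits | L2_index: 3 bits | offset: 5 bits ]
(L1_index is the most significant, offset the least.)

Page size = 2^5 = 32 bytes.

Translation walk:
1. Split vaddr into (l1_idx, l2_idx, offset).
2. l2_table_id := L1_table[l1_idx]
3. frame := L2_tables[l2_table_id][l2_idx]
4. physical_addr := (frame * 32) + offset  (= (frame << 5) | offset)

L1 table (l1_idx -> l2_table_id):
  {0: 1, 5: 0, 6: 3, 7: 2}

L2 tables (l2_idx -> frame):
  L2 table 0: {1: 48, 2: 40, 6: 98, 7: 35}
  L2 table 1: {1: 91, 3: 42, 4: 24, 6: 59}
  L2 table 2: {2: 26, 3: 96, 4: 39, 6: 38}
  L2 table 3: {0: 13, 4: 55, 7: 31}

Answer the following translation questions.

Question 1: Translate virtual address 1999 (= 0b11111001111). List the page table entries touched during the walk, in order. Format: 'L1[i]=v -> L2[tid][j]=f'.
Answer: L1[7]=2 -> L2[2][6]=38

Derivation:
vaddr = 1999 = 0b11111001111
Split: l1_idx=7, l2_idx=6, offset=15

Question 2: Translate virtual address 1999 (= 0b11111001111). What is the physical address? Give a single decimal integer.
Answer: 1231

Derivation:
vaddr = 1999 = 0b11111001111
Split: l1_idx=7, l2_idx=6, offset=15
L1[7] = 2
L2[2][6] = 38
paddr = 38 * 32 + 15 = 1231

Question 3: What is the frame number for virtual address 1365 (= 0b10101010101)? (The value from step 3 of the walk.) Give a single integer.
Answer: 40

Derivation:
vaddr = 1365: l1_idx=5, l2_idx=2
L1[5] = 0; L2[0][2] = 40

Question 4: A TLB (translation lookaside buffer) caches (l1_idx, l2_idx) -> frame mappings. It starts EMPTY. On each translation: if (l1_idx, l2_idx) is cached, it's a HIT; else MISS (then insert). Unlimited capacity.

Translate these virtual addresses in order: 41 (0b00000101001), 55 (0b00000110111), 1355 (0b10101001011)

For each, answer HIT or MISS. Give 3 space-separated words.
Answer: MISS HIT MISS

Derivation:
vaddr=41: (0,1) not in TLB -> MISS, insert
vaddr=55: (0,1) in TLB -> HIT
vaddr=1355: (5,2) not in TLB -> MISS, insert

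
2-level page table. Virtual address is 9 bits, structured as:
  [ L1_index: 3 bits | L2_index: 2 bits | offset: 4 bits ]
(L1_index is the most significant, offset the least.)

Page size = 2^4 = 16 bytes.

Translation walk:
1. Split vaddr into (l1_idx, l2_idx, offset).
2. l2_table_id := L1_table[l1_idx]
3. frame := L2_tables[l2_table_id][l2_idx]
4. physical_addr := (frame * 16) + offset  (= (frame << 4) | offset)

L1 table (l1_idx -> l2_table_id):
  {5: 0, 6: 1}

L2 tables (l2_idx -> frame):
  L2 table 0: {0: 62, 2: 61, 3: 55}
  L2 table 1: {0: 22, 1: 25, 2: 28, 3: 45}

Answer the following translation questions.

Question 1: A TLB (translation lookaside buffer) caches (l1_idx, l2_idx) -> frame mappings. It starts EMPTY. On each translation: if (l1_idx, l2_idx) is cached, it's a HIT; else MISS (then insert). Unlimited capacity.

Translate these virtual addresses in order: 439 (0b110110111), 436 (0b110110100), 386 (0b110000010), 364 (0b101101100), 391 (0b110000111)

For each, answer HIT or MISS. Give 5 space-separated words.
vaddr=439: (6,3) not in TLB -> MISS, insert
vaddr=436: (6,3) in TLB -> HIT
vaddr=386: (6,0) not in TLB -> MISS, insert
vaddr=364: (5,2) not in TLB -> MISS, insert
vaddr=391: (6,0) in TLB -> HIT

Answer: MISS HIT MISS MISS HIT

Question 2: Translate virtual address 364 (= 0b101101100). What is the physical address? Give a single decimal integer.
vaddr = 364 = 0b101101100
Split: l1_idx=5, l2_idx=2, offset=12
L1[5] = 0
L2[0][2] = 61
paddr = 61 * 16 + 12 = 988

Answer: 988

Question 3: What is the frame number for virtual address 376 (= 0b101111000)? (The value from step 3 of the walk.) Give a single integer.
Answer: 55

Derivation:
vaddr = 376: l1_idx=5, l2_idx=3
L1[5] = 0; L2[0][3] = 55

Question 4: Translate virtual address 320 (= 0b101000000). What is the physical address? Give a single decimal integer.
vaddr = 320 = 0b101000000
Split: l1_idx=5, l2_idx=0, offset=0
L1[5] = 0
L2[0][0] = 62
paddr = 62 * 16 + 0 = 992

Answer: 992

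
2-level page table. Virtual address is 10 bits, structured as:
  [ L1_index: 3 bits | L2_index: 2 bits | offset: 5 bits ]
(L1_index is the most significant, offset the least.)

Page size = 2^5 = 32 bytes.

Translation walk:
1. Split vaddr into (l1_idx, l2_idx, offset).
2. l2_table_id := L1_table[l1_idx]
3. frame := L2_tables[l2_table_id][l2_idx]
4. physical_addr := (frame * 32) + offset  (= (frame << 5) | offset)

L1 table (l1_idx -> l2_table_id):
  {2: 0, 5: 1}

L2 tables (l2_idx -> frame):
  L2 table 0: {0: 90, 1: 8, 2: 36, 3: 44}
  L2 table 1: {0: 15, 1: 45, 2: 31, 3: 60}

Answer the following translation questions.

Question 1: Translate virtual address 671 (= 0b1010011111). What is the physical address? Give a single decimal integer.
Answer: 511

Derivation:
vaddr = 671 = 0b1010011111
Split: l1_idx=5, l2_idx=0, offset=31
L1[5] = 1
L2[1][0] = 15
paddr = 15 * 32 + 31 = 511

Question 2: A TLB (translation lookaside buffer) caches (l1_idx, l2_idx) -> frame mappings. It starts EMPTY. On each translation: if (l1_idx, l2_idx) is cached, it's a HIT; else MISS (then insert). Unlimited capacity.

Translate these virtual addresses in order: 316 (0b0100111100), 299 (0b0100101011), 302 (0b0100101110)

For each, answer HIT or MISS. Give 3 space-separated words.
vaddr=316: (2,1) not in TLB -> MISS, insert
vaddr=299: (2,1) in TLB -> HIT
vaddr=302: (2,1) in TLB -> HIT

Answer: MISS HIT HIT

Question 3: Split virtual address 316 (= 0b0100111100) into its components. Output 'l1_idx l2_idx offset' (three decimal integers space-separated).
vaddr = 316 = 0b0100111100
  top 3 bits -> l1_idx = 2
  next 2 bits -> l2_idx = 1
  bottom 5 bits -> offset = 28

Answer: 2 1 28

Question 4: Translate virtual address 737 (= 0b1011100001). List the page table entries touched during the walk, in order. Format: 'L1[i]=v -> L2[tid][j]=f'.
vaddr = 737 = 0b1011100001
Split: l1_idx=5, l2_idx=3, offset=1

Answer: L1[5]=1 -> L2[1][3]=60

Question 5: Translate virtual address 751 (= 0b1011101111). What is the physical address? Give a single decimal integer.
Answer: 1935

Derivation:
vaddr = 751 = 0b1011101111
Split: l1_idx=5, l2_idx=3, offset=15
L1[5] = 1
L2[1][3] = 60
paddr = 60 * 32 + 15 = 1935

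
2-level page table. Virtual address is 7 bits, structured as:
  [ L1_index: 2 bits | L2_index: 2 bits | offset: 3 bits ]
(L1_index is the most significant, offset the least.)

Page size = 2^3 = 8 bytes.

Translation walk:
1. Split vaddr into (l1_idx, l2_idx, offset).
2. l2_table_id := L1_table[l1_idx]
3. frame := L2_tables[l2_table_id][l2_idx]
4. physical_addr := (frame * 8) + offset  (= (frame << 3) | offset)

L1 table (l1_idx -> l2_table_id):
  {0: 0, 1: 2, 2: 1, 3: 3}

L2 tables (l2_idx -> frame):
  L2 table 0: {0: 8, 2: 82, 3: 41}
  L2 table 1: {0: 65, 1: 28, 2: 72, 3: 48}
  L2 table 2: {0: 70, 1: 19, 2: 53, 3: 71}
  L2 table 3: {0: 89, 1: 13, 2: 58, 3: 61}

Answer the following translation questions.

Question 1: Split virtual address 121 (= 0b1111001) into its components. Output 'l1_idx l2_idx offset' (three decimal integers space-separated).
Answer: 3 3 1

Derivation:
vaddr = 121 = 0b1111001
  top 2 bits -> l1_idx = 3
  next 2 bits -> l2_idx = 3
  bottom 3 bits -> offset = 1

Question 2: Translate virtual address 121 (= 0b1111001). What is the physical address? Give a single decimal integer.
vaddr = 121 = 0b1111001
Split: l1_idx=3, l2_idx=3, offset=1
L1[3] = 3
L2[3][3] = 61
paddr = 61 * 8 + 1 = 489

Answer: 489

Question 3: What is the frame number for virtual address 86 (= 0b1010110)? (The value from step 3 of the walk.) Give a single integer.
Answer: 72

Derivation:
vaddr = 86: l1_idx=2, l2_idx=2
L1[2] = 1; L2[1][2] = 72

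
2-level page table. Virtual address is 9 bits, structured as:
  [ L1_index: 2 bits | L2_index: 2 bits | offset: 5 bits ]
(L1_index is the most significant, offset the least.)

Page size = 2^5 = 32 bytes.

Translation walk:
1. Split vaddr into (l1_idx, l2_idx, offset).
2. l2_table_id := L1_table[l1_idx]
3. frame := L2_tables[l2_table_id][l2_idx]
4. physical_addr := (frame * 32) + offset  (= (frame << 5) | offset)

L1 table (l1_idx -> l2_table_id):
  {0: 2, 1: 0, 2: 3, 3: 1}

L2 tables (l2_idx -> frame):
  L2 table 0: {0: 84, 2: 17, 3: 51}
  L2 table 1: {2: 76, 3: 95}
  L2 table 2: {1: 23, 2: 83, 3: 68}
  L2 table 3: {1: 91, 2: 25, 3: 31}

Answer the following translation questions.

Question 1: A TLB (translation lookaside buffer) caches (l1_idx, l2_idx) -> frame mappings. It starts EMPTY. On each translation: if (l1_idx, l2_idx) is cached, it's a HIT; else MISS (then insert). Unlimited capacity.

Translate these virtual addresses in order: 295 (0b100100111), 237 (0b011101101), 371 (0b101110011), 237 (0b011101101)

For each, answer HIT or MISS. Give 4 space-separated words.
Answer: MISS MISS MISS HIT

Derivation:
vaddr=295: (2,1) not in TLB -> MISS, insert
vaddr=237: (1,3) not in TLB -> MISS, insert
vaddr=371: (2,3) not in TLB -> MISS, insert
vaddr=237: (1,3) in TLB -> HIT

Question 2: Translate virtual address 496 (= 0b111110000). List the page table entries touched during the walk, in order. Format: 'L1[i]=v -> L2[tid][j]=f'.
Answer: L1[3]=1 -> L2[1][3]=95

Derivation:
vaddr = 496 = 0b111110000
Split: l1_idx=3, l2_idx=3, offset=16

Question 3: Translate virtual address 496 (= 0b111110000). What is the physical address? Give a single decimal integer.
vaddr = 496 = 0b111110000
Split: l1_idx=3, l2_idx=3, offset=16
L1[3] = 1
L2[1][3] = 95
paddr = 95 * 32 + 16 = 3056

Answer: 3056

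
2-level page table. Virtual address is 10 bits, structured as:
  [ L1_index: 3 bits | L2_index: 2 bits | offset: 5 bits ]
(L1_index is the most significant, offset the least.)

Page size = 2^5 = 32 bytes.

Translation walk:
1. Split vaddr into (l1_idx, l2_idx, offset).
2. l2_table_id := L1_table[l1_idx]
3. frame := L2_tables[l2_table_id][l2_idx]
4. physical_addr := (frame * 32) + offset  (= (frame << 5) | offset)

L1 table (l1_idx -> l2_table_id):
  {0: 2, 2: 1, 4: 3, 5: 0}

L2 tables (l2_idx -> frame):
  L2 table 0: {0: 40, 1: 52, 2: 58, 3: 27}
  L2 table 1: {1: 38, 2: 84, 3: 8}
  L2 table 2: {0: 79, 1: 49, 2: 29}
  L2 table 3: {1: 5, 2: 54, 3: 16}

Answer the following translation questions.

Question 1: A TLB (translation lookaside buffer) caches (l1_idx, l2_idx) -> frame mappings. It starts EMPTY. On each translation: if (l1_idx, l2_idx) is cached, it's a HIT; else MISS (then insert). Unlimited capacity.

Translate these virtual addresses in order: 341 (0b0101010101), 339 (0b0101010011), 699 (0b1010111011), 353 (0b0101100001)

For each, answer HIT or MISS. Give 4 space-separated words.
vaddr=341: (2,2) not in TLB -> MISS, insert
vaddr=339: (2,2) in TLB -> HIT
vaddr=699: (5,1) not in TLB -> MISS, insert
vaddr=353: (2,3) not in TLB -> MISS, insert

Answer: MISS HIT MISS MISS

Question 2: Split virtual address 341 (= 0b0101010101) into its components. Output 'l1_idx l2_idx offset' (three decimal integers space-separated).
Answer: 2 2 21

Derivation:
vaddr = 341 = 0b0101010101
  top 3 bits -> l1_idx = 2
  next 2 bits -> l2_idx = 2
  bottom 5 bits -> offset = 21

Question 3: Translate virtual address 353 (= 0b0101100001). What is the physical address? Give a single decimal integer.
Answer: 257

Derivation:
vaddr = 353 = 0b0101100001
Split: l1_idx=2, l2_idx=3, offset=1
L1[2] = 1
L2[1][3] = 8
paddr = 8 * 32 + 1 = 257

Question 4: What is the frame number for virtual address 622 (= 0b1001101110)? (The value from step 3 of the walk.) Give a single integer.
Answer: 16

Derivation:
vaddr = 622: l1_idx=4, l2_idx=3
L1[4] = 3; L2[3][3] = 16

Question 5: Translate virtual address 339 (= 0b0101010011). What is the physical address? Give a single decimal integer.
vaddr = 339 = 0b0101010011
Split: l1_idx=2, l2_idx=2, offset=19
L1[2] = 1
L2[1][2] = 84
paddr = 84 * 32 + 19 = 2707

Answer: 2707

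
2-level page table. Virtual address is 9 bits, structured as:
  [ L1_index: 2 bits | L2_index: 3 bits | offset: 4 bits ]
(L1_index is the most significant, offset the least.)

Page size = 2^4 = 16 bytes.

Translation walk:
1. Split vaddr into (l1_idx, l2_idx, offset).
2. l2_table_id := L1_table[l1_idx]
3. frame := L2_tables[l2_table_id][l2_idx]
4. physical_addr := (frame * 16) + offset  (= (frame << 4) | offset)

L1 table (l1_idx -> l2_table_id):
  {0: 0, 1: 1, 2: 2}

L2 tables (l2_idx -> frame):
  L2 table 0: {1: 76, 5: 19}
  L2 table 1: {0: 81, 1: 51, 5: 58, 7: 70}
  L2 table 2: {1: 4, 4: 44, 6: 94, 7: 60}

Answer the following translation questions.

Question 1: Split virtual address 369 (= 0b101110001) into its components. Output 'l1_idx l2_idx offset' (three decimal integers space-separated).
Answer: 2 7 1

Derivation:
vaddr = 369 = 0b101110001
  top 2 bits -> l1_idx = 2
  next 3 bits -> l2_idx = 7
  bottom 4 bits -> offset = 1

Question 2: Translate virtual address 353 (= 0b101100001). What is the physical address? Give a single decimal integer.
Answer: 1505

Derivation:
vaddr = 353 = 0b101100001
Split: l1_idx=2, l2_idx=6, offset=1
L1[2] = 2
L2[2][6] = 94
paddr = 94 * 16 + 1 = 1505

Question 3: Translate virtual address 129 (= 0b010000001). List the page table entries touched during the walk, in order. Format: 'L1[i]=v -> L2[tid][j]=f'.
vaddr = 129 = 0b010000001
Split: l1_idx=1, l2_idx=0, offset=1

Answer: L1[1]=1 -> L2[1][0]=81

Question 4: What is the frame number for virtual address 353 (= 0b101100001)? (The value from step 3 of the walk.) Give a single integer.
vaddr = 353: l1_idx=2, l2_idx=6
L1[2] = 2; L2[2][6] = 94

Answer: 94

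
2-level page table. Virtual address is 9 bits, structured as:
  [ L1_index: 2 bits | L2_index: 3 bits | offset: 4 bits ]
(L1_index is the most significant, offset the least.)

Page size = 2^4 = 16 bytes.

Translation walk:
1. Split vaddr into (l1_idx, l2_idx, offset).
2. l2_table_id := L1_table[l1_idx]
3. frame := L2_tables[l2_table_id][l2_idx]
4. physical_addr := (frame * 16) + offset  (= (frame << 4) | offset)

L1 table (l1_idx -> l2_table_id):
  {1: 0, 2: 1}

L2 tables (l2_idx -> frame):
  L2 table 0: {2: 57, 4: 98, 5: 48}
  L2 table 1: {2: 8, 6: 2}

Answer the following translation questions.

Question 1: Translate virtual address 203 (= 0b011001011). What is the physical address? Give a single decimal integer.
vaddr = 203 = 0b011001011
Split: l1_idx=1, l2_idx=4, offset=11
L1[1] = 0
L2[0][4] = 98
paddr = 98 * 16 + 11 = 1579

Answer: 1579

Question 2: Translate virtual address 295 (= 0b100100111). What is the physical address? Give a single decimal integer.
Answer: 135

Derivation:
vaddr = 295 = 0b100100111
Split: l1_idx=2, l2_idx=2, offset=7
L1[2] = 1
L2[1][2] = 8
paddr = 8 * 16 + 7 = 135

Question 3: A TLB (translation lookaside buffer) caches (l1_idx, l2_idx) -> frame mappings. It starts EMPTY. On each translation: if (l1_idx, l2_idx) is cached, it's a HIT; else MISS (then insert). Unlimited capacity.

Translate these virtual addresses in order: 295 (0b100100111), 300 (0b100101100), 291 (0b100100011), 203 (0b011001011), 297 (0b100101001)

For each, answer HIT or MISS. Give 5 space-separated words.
Answer: MISS HIT HIT MISS HIT

Derivation:
vaddr=295: (2,2) not in TLB -> MISS, insert
vaddr=300: (2,2) in TLB -> HIT
vaddr=291: (2,2) in TLB -> HIT
vaddr=203: (1,4) not in TLB -> MISS, insert
vaddr=297: (2,2) in TLB -> HIT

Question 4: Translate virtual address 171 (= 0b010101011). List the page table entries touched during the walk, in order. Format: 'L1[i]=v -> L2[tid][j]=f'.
Answer: L1[1]=0 -> L2[0][2]=57

Derivation:
vaddr = 171 = 0b010101011
Split: l1_idx=1, l2_idx=2, offset=11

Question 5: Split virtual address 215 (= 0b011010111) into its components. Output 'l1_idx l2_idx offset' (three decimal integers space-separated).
vaddr = 215 = 0b011010111
  top 2 bits -> l1_idx = 1
  next 3 bits -> l2_idx = 5
  bottom 4 bits -> offset = 7

Answer: 1 5 7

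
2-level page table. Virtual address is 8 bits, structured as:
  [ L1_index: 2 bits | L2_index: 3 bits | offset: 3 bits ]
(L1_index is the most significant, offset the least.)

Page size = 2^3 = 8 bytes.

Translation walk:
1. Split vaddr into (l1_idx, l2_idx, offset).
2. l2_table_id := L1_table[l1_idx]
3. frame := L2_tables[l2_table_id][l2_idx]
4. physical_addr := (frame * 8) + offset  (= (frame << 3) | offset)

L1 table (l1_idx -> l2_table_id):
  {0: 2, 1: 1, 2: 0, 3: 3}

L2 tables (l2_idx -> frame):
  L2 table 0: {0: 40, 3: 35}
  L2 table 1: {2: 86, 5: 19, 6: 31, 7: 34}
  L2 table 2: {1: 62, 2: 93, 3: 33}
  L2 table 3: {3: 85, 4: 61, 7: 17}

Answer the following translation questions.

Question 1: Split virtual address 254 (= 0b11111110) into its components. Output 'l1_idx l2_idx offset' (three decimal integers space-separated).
vaddr = 254 = 0b11111110
  top 2 bits -> l1_idx = 3
  next 3 bits -> l2_idx = 7
  bottom 3 bits -> offset = 6

Answer: 3 7 6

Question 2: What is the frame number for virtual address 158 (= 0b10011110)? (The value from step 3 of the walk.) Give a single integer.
vaddr = 158: l1_idx=2, l2_idx=3
L1[2] = 0; L2[0][3] = 35

Answer: 35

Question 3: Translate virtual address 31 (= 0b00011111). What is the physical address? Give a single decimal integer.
vaddr = 31 = 0b00011111
Split: l1_idx=0, l2_idx=3, offset=7
L1[0] = 2
L2[2][3] = 33
paddr = 33 * 8 + 7 = 271

Answer: 271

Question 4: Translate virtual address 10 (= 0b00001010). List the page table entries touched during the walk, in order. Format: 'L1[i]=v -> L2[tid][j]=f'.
vaddr = 10 = 0b00001010
Split: l1_idx=0, l2_idx=1, offset=2

Answer: L1[0]=2 -> L2[2][1]=62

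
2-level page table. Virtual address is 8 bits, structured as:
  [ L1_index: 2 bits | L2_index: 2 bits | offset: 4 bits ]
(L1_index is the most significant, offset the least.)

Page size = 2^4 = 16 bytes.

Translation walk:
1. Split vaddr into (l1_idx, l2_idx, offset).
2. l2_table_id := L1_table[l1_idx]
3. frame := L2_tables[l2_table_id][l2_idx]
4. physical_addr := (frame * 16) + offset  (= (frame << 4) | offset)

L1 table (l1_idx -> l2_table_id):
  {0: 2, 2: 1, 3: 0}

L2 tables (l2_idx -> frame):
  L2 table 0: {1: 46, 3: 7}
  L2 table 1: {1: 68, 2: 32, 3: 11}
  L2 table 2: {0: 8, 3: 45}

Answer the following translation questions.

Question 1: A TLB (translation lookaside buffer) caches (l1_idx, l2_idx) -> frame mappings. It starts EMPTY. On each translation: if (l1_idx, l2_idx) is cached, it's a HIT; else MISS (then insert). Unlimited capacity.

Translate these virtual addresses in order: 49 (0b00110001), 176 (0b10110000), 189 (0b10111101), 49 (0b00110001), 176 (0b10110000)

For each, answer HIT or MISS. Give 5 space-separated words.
Answer: MISS MISS HIT HIT HIT

Derivation:
vaddr=49: (0,3) not in TLB -> MISS, insert
vaddr=176: (2,3) not in TLB -> MISS, insert
vaddr=189: (2,3) in TLB -> HIT
vaddr=49: (0,3) in TLB -> HIT
vaddr=176: (2,3) in TLB -> HIT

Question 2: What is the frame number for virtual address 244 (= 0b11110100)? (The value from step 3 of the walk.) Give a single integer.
Answer: 7

Derivation:
vaddr = 244: l1_idx=3, l2_idx=3
L1[3] = 0; L2[0][3] = 7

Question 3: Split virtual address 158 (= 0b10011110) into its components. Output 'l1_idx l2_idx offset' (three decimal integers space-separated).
vaddr = 158 = 0b10011110
  top 2 bits -> l1_idx = 2
  next 2 bits -> l2_idx = 1
  bottom 4 bits -> offset = 14

Answer: 2 1 14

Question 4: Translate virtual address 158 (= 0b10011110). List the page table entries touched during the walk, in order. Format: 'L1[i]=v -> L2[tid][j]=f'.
vaddr = 158 = 0b10011110
Split: l1_idx=2, l2_idx=1, offset=14

Answer: L1[2]=1 -> L2[1][1]=68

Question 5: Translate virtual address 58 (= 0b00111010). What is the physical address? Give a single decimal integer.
vaddr = 58 = 0b00111010
Split: l1_idx=0, l2_idx=3, offset=10
L1[0] = 2
L2[2][3] = 45
paddr = 45 * 16 + 10 = 730

Answer: 730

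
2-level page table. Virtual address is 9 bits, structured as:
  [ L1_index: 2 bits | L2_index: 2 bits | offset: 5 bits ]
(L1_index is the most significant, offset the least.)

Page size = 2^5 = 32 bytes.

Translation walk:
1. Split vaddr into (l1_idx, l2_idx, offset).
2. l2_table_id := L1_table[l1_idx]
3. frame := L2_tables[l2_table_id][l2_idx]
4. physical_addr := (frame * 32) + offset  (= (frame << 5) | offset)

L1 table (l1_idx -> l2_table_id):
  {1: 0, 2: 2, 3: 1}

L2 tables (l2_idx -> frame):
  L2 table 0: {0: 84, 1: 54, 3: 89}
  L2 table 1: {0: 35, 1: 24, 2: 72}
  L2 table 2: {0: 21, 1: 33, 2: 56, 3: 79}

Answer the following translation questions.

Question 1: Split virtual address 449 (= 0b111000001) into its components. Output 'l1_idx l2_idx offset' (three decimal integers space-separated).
vaddr = 449 = 0b111000001
  top 2 bits -> l1_idx = 3
  next 2 bits -> l2_idx = 2
  bottom 5 bits -> offset = 1

Answer: 3 2 1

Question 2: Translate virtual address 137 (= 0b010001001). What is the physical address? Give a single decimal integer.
vaddr = 137 = 0b010001001
Split: l1_idx=1, l2_idx=0, offset=9
L1[1] = 0
L2[0][0] = 84
paddr = 84 * 32 + 9 = 2697

Answer: 2697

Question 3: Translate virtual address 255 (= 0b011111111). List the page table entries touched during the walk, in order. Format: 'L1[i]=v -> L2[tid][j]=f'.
Answer: L1[1]=0 -> L2[0][3]=89

Derivation:
vaddr = 255 = 0b011111111
Split: l1_idx=1, l2_idx=3, offset=31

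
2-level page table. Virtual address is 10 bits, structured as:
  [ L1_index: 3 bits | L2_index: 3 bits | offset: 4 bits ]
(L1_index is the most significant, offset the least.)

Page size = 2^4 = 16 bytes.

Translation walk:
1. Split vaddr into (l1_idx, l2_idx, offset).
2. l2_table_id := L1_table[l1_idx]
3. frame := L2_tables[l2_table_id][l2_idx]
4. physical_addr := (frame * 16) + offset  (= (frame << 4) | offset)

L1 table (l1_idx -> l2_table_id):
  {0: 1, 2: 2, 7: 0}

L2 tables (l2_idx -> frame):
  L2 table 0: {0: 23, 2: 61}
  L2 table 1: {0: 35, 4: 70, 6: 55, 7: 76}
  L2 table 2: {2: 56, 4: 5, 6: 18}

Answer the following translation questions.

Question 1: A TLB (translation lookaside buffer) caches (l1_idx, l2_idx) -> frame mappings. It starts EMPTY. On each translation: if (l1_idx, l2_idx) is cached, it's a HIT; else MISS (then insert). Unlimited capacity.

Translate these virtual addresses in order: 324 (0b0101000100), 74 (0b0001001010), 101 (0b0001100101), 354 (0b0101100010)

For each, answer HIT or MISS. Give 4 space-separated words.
Answer: MISS MISS MISS MISS

Derivation:
vaddr=324: (2,4) not in TLB -> MISS, insert
vaddr=74: (0,4) not in TLB -> MISS, insert
vaddr=101: (0,6) not in TLB -> MISS, insert
vaddr=354: (2,6) not in TLB -> MISS, insert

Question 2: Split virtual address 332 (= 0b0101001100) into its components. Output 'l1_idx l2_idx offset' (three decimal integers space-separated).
vaddr = 332 = 0b0101001100
  top 3 bits -> l1_idx = 2
  next 3 bits -> l2_idx = 4
  bottom 4 bits -> offset = 12

Answer: 2 4 12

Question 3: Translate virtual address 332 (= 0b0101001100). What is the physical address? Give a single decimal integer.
vaddr = 332 = 0b0101001100
Split: l1_idx=2, l2_idx=4, offset=12
L1[2] = 2
L2[2][4] = 5
paddr = 5 * 16 + 12 = 92

Answer: 92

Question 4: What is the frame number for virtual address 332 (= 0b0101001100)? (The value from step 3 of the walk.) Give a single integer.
vaddr = 332: l1_idx=2, l2_idx=4
L1[2] = 2; L2[2][4] = 5

Answer: 5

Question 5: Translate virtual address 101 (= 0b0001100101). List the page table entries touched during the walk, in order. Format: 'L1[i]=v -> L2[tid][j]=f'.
vaddr = 101 = 0b0001100101
Split: l1_idx=0, l2_idx=6, offset=5

Answer: L1[0]=1 -> L2[1][6]=55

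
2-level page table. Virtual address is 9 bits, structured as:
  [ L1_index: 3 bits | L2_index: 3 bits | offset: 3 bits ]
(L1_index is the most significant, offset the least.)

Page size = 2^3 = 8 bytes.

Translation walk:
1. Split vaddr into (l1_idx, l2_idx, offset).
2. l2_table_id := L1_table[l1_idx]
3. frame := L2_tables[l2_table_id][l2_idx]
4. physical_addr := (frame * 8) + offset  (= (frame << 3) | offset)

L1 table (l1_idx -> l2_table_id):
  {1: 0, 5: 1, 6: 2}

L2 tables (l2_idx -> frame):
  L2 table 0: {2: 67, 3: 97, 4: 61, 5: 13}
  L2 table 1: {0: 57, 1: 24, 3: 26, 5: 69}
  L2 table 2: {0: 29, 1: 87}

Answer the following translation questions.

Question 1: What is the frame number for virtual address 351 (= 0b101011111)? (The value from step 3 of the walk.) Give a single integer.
Answer: 26

Derivation:
vaddr = 351: l1_idx=5, l2_idx=3
L1[5] = 1; L2[1][3] = 26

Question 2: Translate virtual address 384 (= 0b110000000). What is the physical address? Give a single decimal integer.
vaddr = 384 = 0b110000000
Split: l1_idx=6, l2_idx=0, offset=0
L1[6] = 2
L2[2][0] = 29
paddr = 29 * 8 + 0 = 232

Answer: 232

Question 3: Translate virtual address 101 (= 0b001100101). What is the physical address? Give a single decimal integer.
vaddr = 101 = 0b001100101
Split: l1_idx=1, l2_idx=4, offset=5
L1[1] = 0
L2[0][4] = 61
paddr = 61 * 8 + 5 = 493

Answer: 493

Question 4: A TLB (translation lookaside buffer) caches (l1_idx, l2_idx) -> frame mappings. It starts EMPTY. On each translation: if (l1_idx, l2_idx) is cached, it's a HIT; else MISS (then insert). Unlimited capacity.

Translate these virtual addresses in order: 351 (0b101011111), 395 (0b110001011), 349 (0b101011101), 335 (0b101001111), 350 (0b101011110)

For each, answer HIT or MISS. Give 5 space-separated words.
vaddr=351: (5,3) not in TLB -> MISS, insert
vaddr=395: (6,1) not in TLB -> MISS, insert
vaddr=349: (5,3) in TLB -> HIT
vaddr=335: (5,1) not in TLB -> MISS, insert
vaddr=350: (5,3) in TLB -> HIT

Answer: MISS MISS HIT MISS HIT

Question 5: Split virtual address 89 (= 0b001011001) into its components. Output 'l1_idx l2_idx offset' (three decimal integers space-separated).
Answer: 1 3 1

Derivation:
vaddr = 89 = 0b001011001
  top 3 bits -> l1_idx = 1
  next 3 bits -> l2_idx = 3
  bottom 3 bits -> offset = 1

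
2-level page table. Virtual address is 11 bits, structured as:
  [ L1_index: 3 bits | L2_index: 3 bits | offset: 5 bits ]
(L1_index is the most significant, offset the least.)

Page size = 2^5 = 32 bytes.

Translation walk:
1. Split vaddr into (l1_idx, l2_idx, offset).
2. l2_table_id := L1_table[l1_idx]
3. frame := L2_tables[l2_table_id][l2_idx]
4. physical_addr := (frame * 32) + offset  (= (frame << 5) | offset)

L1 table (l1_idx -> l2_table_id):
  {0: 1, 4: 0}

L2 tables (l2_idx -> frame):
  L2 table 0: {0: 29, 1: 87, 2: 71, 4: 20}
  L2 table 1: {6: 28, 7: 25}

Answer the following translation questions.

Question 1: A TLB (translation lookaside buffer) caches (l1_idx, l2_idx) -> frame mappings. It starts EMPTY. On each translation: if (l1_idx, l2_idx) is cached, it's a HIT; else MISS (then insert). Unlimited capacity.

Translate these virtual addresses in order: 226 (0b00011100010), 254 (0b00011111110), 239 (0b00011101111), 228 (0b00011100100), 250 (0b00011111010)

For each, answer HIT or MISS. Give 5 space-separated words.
vaddr=226: (0,7) not in TLB -> MISS, insert
vaddr=254: (0,7) in TLB -> HIT
vaddr=239: (0,7) in TLB -> HIT
vaddr=228: (0,7) in TLB -> HIT
vaddr=250: (0,7) in TLB -> HIT

Answer: MISS HIT HIT HIT HIT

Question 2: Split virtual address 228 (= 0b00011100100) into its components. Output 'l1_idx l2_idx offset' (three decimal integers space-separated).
vaddr = 228 = 0b00011100100
  top 3 bits -> l1_idx = 0
  next 3 bits -> l2_idx = 7
  bottom 5 bits -> offset = 4

Answer: 0 7 4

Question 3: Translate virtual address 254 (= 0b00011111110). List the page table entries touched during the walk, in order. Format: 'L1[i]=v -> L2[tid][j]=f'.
Answer: L1[0]=1 -> L2[1][7]=25

Derivation:
vaddr = 254 = 0b00011111110
Split: l1_idx=0, l2_idx=7, offset=30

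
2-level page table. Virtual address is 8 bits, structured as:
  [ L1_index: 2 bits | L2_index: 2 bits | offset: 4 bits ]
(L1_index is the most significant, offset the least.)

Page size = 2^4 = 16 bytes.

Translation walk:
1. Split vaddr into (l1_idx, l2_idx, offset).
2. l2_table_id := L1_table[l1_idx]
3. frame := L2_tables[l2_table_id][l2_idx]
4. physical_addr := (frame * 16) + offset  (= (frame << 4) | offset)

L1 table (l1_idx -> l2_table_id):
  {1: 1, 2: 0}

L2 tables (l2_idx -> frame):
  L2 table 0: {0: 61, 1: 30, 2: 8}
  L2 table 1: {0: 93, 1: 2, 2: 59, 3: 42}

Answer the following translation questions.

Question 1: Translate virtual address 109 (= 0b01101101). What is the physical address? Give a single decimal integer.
vaddr = 109 = 0b01101101
Split: l1_idx=1, l2_idx=2, offset=13
L1[1] = 1
L2[1][2] = 59
paddr = 59 * 16 + 13 = 957

Answer: 957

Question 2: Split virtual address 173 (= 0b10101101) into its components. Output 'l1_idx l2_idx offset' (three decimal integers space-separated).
Answer: 2 2 13

Derivation:
vaddr = 173 = 0b10101101
  top 2 bits -> l1_idx = 2
  next 2 bits -> l2_idx = 2
  bottom 4 bits -> offset = 13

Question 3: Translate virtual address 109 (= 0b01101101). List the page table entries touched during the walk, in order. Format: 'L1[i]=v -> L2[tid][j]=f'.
Answer: L1[1]=1 -> L2[1][2]=59

Derivation:
vaddr = 109 = 0b01101101
Split: l1_idx=1, l2_idx=2, offset=13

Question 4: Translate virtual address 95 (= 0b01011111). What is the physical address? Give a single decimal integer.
vaddr = 95 = 0b01011111
Split: l1_idx=1, l2_idx=1, offset=15
L1[1] = 1
L2[1][1] = 2
paddr = 2 * 16 + 15 = 47

Answer: 47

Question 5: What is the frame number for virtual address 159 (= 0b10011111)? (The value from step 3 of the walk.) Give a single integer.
vaddr = 159: l1_idx=2, l2_idx=1
L1[2] = 0; L2[0][1] = 30

Answer: 30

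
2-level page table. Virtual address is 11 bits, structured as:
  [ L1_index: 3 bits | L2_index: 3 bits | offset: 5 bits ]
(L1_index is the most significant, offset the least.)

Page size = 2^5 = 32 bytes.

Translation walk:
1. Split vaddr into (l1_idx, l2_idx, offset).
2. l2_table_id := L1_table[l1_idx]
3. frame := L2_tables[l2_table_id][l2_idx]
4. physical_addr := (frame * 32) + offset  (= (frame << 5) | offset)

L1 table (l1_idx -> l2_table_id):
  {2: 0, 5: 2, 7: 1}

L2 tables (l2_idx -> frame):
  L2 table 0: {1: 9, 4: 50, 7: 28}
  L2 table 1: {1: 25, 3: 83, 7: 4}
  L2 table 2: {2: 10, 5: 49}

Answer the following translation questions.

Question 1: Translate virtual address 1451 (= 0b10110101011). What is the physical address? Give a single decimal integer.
vaddr = 1451 = 0b10110101011
Split: l1_idx=5, l2_idx=5, offset=11
L1[5] = 2
L2[2][5] = 49
paddr = 49 * 32 + 11 = 1579

Answer: 1579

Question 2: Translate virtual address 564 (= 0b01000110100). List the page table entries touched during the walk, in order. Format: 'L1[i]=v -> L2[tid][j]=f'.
Answer: L1[2]=0 -> L2[0][1]=9

Derivation:
vaddr = 564 = 0b01000110100
Split: l1_idx=2, l2_idx=1, offset=20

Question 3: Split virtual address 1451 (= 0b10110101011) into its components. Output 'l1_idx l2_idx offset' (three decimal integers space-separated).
Answer: 5 5 11

Derivation:
vaddr = 1451 = 0b10110101011
  top 3 bits -> l1_idx = 5
  next 3 bits -> l2_idx = 5
  bottom 5 bits -> offset = 11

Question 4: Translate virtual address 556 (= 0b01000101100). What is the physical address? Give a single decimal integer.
Answer: 300

Derivation:
vaddr = 556 = 0b01000101100
Split: l1_idx=2, l2_idx=1, offset=12
L1[2] = 0
L2[0][1] = 9
paddr = 9 * 32 + 12 = 300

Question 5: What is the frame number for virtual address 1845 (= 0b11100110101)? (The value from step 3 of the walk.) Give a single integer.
vaddr = 1845: l1_idx=7, l2_idx=1
L1[7] = 1; L2[1][1] = 25

Answer: 25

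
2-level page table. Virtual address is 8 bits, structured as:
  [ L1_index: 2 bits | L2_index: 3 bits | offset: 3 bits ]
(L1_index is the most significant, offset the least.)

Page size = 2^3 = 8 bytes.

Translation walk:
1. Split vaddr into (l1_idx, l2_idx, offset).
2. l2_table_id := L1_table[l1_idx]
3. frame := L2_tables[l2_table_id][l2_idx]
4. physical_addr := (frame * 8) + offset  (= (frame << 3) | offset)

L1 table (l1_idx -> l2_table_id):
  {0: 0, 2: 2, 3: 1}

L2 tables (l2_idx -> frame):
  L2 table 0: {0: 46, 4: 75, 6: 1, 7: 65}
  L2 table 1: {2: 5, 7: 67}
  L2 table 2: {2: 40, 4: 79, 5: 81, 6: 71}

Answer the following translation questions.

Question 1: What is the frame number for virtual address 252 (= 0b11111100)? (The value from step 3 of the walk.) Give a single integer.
Answer: 67

Derivation:
vaddr = 252: l1_idx=3, l2_idx=7
L1[3] = 1; L2[1][7] = 67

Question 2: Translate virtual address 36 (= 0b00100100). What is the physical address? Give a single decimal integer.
vaddr = 36 = 0b00100100
Split: l1_idx=0, l2_idx=4, offset=4
L1[0] = 0
L2[0][4] = 75
paddr = 75 * 8 + 4 = 604

Answer: 604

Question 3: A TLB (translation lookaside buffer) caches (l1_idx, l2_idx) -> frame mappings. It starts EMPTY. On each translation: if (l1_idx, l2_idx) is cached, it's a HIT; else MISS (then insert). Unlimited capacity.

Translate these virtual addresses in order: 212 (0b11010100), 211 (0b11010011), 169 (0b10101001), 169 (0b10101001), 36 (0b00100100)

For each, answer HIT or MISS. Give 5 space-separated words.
Answer: MISS HIT MISS HIT MISS

Derivation:
vaddr=212: (3,2) not in TLB -> MISS, insert
vaddr=211: (3,2) in TLB -> HIT
vaddr=169: (2,5) not in TLB -> MISS, insert
vaddr=169: (2,5) in TLB -> HIT
vaddr=36: (0,4) not in TLB -> MISS, insert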